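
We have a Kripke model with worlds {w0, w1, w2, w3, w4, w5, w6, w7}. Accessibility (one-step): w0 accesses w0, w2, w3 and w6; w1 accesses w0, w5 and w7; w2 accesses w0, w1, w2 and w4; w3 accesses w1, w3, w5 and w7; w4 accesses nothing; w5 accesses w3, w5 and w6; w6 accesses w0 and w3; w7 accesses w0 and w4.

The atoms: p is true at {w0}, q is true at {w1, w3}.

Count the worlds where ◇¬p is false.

w0: successors {w0, w2, w3, w6}; ¬p there: w0:F, w2:T, w3:T, w6:T. ✓
w1: successors {w0, w5, w7}; ¬p there: w0:F, w5:T, w7:T. ✓
w2: successors {w0, w1, w2, w4}; ¬p there: w0:F, w1:T, w2:T, w4:T. ✓
w3: successors {w1, w3, w5, w7}; ¬p there: w1:T, w3:T, w5:T, w7:T. ✓
w4: no successors, so ◇¬p fails. ✗
w5: successors {w3, w5, w6}; ¬p there: w3:T, w5:T, w6:T. ✓
w6: successors {w0, w3}; ¬p there: w0:F, w3:T. ✓
w7: successors {w0, w4}; ¬p there: w0:F, w4:T. ✓
Satisfying worlds: {w0, w1, w2, w3, w5, w6, w7}.
So ◇¬p fails at the other 1 world.

1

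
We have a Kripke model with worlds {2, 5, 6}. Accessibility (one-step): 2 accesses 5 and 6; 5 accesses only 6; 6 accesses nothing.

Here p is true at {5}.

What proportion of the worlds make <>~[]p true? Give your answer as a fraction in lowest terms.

1/3

2: successors {5, 6}; ~[]p there: 5:T, 6:F. ✓
5: successors {6}; ~[]p there: 6:F. ✗
6: no successors, so <>~[]p fails. ✗
That's 1 of 3 worlds, so 1/3.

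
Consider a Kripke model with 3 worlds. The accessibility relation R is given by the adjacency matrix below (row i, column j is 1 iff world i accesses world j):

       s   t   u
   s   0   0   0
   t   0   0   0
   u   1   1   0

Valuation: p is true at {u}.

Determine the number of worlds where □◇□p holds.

2

s: no successors, so □◇□p holds vacuously. ✓
t: no successors, so □◇□p holds vacuously. ✓
u: successors {s, t}; ◇□p there: s:F, t:F. ✗
Satisfying worlds: {s, t}.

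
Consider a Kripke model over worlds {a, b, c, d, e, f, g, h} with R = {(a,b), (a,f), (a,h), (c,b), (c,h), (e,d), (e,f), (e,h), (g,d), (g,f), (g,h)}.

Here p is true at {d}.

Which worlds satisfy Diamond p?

a: successors {b, f, h}; p there: b:F, f:F, h:F. ✗
b: no successors, so Diamond p fails. ✗
c: successors {b, h}; p there: b:F, h:F. ✗
d: no successors, so Diamond p fails. ✗
e: successors {d, f, h}; p there: d:T, f:F, h:F. ✓
f: no successors, so Diamond p fails. ✗
g: successors {d, f, h}; p there: d:T, f:F, h:F. ✓
h: no successors, so Diamond p fails. ✗

{e, g}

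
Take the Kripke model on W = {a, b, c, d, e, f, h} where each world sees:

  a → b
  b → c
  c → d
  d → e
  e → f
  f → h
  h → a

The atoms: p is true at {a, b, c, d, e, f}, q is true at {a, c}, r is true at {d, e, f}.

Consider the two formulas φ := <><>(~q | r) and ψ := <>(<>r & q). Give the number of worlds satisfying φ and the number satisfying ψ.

5 and 1

For <><>(~q | r):
a: successors {b}; <>(~q | r) there: b:F. ✗
b: successors {c}; <>(~q | r) there: c:T. ✓
c: successors {d}; <>(~q | r) there: d:T. ✓
d: successors {e}; <>(~q | r) there: e:T. ✓
e: successors {f}; <>(~q | r) there: f:T. ✓
f: successors {h}; <>(~q | r) there: h:F. ✗
h: successors {a}; <>(~q | r) there: a:T. ✓
— 5 worlds.
For <>(<>r & q):
a: successors {b}; <>r & q there: b:F. ✗
b: successors {c}; <>r & q there: c:T. ✓
c: successors {d}; <>r & q there: d:F. ✗
d: successors {e}; <>r & q there: e:F. ✗
e: successors {f}; <>r & q there: f:F. ✗
f: successors {h}; <>r & q there: h:F. ✗
h: successors {a}; <>r & q there: a:F. ✗
— 1 world.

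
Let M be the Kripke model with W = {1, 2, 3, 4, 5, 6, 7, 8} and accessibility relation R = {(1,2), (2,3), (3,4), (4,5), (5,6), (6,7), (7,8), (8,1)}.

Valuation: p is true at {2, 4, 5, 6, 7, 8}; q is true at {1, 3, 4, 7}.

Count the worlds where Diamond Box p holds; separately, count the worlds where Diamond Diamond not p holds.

6 and 2

For Diamond Box p:
1: successors {2}; Box p there: 2:F. ✗
2: successors {3}; Box p there: 3:T. ✓
3: successors {4}; Box p there: 4:T. ✓
4: successors {5}; Box p there: 5:T. ✓
5: successors {6}; Box p there: 6:T. ✓
6: successors {7}; Box p there: 7:T. ✓
7: successors {8}; Box p there: 8:F. ✗
8: successors {1}; Box p there: 1:T. ✓
— 6 worlds.
For Diamond Diamond not p:
1: successors {2}; Diamond not p there: 2:T. ✓
2: successors {3}; Diamond not p there: 3:F. ✗
3: successors {4}; Diamond not p there: 4:F. ✗
4: successors {5}; Diamond not p there: 5:F. ✗
5: successors {6}; Diamond not p there: 6:F. ✗
6: successors {7}; Diamond not p there: 7:F. ✗
7: successors {8}; Diamond not p there: 8:T. ✓
8: successors {1}; Diamond not p there: 1:F. ✗
— 2 worlds.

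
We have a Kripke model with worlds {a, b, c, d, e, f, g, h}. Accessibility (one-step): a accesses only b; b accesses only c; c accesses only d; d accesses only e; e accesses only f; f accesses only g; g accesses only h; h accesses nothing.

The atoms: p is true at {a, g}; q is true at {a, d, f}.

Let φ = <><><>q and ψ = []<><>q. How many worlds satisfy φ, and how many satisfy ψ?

2 and 3

For <><><>q:
a: successors {b}; <><>q there: b:T. ✓
b: successors {c}; <><>q there: c:F. ✗
c: successors {d}; <><>q there: d:T. ✓
d: successors {e}; <><>q there: e:F. ✗
e: successors {f}; <><>q there: f:F. ✗
f: successors {g}; <><>q there: g:F. ✗
g: successors {h}; <><>q there: h:F. ✗
h: no successors, so <><><>q fails. ✗
— 2 worlds.
For []<><>q:
a: successors {b}; <><>q there: b:T. ✓
b: successors {c}; <><>q there: c:F. ✗
c: successors {d}; <><>q there: d:T. ✓
d: successors {e}; <><>q there: e:F. ✗
e: successors {f}; <><>q there: f:F. ✗
f: successors {g}; <><>q there: g:F. ✗
g: successors {h}; <><>q there: h:F. ✗
h: no successors, so []<><>q holds vacuously. ✓
— 3 worlds.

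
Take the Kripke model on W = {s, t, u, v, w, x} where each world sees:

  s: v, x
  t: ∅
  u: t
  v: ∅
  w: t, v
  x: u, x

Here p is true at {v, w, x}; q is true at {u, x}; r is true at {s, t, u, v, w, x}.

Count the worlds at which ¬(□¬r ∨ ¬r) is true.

s: □¬r ∨ ¬r is F. ✓
t: □¬r ∨ ¬r is T. ✗
u: □¬r ∨ ¬r is F. ✓
v: □¬r ∨ ¬r is T. ✗
w: □¬r ∨ ¬r is F. ✓
x: □¬r ∨ ¬r is F. ✓
Satisfying worlds: {s, u, w, x}.

4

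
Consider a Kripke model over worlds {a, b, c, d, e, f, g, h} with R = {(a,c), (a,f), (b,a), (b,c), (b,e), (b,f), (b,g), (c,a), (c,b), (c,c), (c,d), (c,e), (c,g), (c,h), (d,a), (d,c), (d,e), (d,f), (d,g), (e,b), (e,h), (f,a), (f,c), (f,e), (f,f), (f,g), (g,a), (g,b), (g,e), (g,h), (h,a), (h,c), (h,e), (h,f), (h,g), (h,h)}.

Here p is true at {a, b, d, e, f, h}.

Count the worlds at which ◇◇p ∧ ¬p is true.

a: ◇◇p is T, ¬p is F. ✗
b: ◇◇p is T, ¬p is F. ✗
c: ◇◇p is T, ¬p is T. ✓
d: ◇◇p is T, ¬p is F. ✗
e: ◇◇p is T, ¬p is F. ✗
f: ◇◇p is T, ¬p is F. ✗
g: ◇◇p is T, ¬p is T. ✓
h: ◇◇p is T, ¬p is F. ✗
Satisfying worlds: {c, g}.

2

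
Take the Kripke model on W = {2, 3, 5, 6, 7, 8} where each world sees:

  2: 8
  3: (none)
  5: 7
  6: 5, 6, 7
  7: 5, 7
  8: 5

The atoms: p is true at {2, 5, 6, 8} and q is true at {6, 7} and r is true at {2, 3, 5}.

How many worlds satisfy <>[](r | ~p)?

2: successors {8}; [](r | ~p) there: 8:T. ✓
3: no successors, so <>[](r | ~p) fails. ✗
5: successors {7}; [](r | ~p) there: 7:T. ✓
6: successors {5, 6, 7}; [](r | ~p) there: 5:T, 6:F, 7:T. ✓
7: successors {5, 7}; [](r | ~p) there: 5:T, 7:T. ✓
8: successors {5}; [](r | ~p) there: 5:T. ✓
Satisfying worlds: {2, 5, 6, 7, 8}.

5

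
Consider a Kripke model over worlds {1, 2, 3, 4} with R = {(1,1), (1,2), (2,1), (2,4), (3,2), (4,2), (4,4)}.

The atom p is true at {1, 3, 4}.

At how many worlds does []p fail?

3

1: successors {1, 2}; p there: 1:T, 2:F. ✗
2: successors {1, 4}; p there: 1:T, 4:T. ✓
3: successors {2}; p there: 2:F. ✗
4: successors {2, 4}; p there: 2:F, 4:T. ✗
Satisfying worlds: {2}.
So []p fails at the other 3 worlds.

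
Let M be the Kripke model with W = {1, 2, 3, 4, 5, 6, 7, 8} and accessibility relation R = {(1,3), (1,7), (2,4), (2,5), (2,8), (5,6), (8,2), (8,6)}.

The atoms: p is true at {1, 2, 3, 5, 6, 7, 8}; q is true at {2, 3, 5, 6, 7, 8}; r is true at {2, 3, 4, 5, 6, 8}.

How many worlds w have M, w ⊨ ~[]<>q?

1: []<>q is F. ✓
2: []<>q is F. ✓
3: []<>q is T. ✗
4: []<>q is T. ✗
5: []<>q is F. ✓
6: []<>q is T. ✗
7: []<>q is T. ✗
8: []<>q is F. ✓
Satisfying worlds: {1, 2, 5, 8}.

4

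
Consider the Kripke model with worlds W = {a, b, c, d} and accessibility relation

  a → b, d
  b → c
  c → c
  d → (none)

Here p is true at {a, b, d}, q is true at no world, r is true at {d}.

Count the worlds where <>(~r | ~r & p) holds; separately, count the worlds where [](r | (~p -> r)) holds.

3 and 2

For <>(~r | ~r & p):
a: successors {b, d}; ~r | ~r & p there: b:T, d:F. ✓
b: successors {c}; ~r | ~r & p there: c:T. ✓
c: successors {c}; ~r | ~r & p there: c:T. ✓
d: no successors, so <>(~r | ~r & p) fails. ✗
— 3 worlds.
For [](r | (~p -> r)):
a: successors {b, d}; r | (~p -> r) there: b:T, d:T. ✓
b: successors {c}; r | (~p -> r) there: c:F. ✗
c: successors {c}; r | (~p -> r) there: c:F. ✗
d: no successors, so [](r | (~p -> r)) holds vacuously. ✓
— 2 worlds.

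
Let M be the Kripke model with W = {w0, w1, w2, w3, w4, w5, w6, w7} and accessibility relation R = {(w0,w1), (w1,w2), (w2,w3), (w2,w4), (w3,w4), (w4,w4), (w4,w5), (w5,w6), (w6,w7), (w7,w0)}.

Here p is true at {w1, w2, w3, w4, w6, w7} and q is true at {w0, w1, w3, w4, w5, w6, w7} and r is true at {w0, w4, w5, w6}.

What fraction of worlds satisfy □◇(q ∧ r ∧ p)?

w0: successors {w1}; ◇(q ∧ r ∧ p) there: w1:F. ✗
w1: successors {w2}; ◇(q ∧ r ∧ p) there: w2:T. ✓
w2: successors {w3, w4}; ◇(q ∧ r ∧ p) there: w3:T, w4:T. ✓
w3: successors {w4}; ◇(q ∧ r ∧ p) there: w4:T. ✓
w4: successors {w4, w5}; ◇(q ∧ r ∧ p) there: w4:T, w5:T. ✓
w5: successors {w6}; ◇(q ∧ r ∧ p) there: w6:F. ✗
w6: successors {w7}; ◇(q ∧ r ∧ p) there: w7:F. ✗
w7: successors {w0}; ◇(q ∧ r ∧ p) there: w0:F. ✗
That's 4 of 8 worlds, so 4/8 = 1/2.

1/2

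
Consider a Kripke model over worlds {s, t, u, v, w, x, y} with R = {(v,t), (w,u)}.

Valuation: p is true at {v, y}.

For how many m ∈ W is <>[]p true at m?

s: no successors, so <>[]p fails. ✗
t: no successors, so <>[]p fails. ✗
u: no successors, so <>[]p fails. ✗
v: successors {t}; []p there: t:T. ✓
w: successors {u}; []p there: u:T. ✓
x: no successors, so <>[]p fails. ✗
y: no successors, so <>[]p fails. ✗
Satisfying worlds: {v, w}.

2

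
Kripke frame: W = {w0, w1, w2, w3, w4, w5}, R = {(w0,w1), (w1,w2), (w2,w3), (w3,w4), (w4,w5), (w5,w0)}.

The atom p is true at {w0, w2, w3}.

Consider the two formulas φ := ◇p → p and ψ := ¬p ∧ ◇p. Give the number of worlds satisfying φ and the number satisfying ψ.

4 and 2

For ◇p → p:
w0: ◇p is F, p is T. ✓
w1: ◇p is T, p is F. ✗
w2: ◇p is T, p is T. ✓
w3: ◇p is F, p is T. ✓
w4: ◇p is F, p is F. ✓
w5: ◇p is T, p is F. ✗
— 4 worlds.
For ¬p ∧ ◇p:
w0: ¬p is F, ◇p is F. ✗
w1: ¬p is T, ◇p is T. ✓
w2: ¬p is F, ◇p is T. ✗
w3: ¬p is F, ◇p is F. ✗
w4: ¬p is T, ◇p is F. ✗
w5: ¬p is T, ◇p is T. ✓
— 2 worlds.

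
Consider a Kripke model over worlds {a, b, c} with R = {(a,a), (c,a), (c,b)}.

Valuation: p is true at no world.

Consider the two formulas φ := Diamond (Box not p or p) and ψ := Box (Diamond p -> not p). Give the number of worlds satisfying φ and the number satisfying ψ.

For Diamond (Box not p or p):
a: successors {a}; Box not p or p there: a:T. ✓
b: no successors, so Diamond (Box not p or p) fails. ✗
c: successors {a, b}; Box not p or p there: a:T, b:T. ✓
— 2 worlds.
For Box (Diamond p -> not p):
a: successors {a}; Diamond p -> not p there: a:T. ✓
b: no successors, so Box (Diamond p -> not p) holds vacuously. ✓
c: successors {a, b}; Diamond p -> not p there: a:T, b:T. ✓
— 3 worlds.

2 and 3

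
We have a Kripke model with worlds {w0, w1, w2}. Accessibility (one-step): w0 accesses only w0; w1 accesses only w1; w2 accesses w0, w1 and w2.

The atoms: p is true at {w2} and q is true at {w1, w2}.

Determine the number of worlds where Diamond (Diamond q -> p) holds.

2

w0: successors {w0}; Diamond q -> p there: w0:T. ✓
w1: successors {w1}; Diamond q -> p there: w1:F. ✗
w2: successors {w0, w1, w2}; Diamond q -> p there: w0:T, w1:F, w2:T. ✓
Satisfying worlds: {w0, w2}.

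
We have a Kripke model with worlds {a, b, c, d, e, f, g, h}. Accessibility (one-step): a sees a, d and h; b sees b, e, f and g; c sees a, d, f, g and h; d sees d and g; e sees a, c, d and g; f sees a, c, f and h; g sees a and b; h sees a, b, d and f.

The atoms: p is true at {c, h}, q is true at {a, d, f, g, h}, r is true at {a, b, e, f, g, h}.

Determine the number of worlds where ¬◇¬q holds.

3

a: ◇¬q is F. ✓
b: ◇¬q is T. ✗
c: ◇¬q is F. ✓
d: ◇¬q is F. ✓
e: ◇¬q is T. ✗
f: ◇¬q is T. ✗
g: ◇¬q is T. ✗
h: ◇¬q is T. ✗
Satisfying worlds: {a, c, d}.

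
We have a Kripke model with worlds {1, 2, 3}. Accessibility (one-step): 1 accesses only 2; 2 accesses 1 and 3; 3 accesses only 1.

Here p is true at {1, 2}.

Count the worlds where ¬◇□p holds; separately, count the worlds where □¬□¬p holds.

For ¬◇□p:
1: ◇□p is F. ✓
2: ◇□p is T. ✗
3: ◇□p is T. ✗
— 1 world.
For □¬□¬p:
1: successors {2}; ¬□¬p there: 2:T. ✓
2: successors {1, 3}; ¬□¬p there: 1:T, 3:T. ✓
3: successors {1}; ¬□¬p there: 1:T. ✓
— 3 worlds.

1 and 3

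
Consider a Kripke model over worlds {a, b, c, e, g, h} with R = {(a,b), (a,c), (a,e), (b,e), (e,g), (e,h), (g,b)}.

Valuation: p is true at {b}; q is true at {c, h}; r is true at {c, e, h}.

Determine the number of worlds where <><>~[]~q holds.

a: successors {b, c, e}; <>~[]~q there: b:T, c:F, e:F. ✓
b: successors {e}; <>~[]~q there: e:F. ✗
c: no successors, so <><>~[]~q fails. ✗
e: successors {g, h}; <>~[]~q there: g:F, h:F. ✗
g: successors {b}; <>~[]~q there: b:T. ✓
h: no successors, so <><>~[]~q fails. ✗
Satisfying worlds: {a, g}.

2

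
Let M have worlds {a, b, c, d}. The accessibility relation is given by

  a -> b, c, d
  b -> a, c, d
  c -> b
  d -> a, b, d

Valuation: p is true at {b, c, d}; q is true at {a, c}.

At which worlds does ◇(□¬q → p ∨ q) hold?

{a, b, c, d}

a: successors {b, c, d}; □¬q → p ∨ q there: b:T, c:T, d:T. ✓
b: successors {a, c, d}; □¬q → p ∨ q there: a:T, c:T, d:T. ✓
c: successors {b}; □¬q → p ∨ q there: b:T. ✓
d: successors {a, b, d}; □¬q → p ∨ q there: a:T, b:T, d:T. ✓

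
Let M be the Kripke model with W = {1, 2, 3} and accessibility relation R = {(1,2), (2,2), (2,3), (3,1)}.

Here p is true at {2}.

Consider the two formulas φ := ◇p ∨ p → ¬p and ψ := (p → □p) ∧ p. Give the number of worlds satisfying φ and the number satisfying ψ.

For ◇p ∨ p → ¬p:
1: ◇p ∨ p is T, ¬p is T. ✓
2: ◇p ∨ p is T, ¬p is F. ✗
3: ◇p ∨ p is F, ¬p is T. ✓
— 2 worlds.
For (p → □p) ∧ p:
1: p → □p is T, p is F. ✗
2: p → □p is F, p is T. ✗
3: p → □p is T, p is F. ✗
— 0 worlds.

2 and 0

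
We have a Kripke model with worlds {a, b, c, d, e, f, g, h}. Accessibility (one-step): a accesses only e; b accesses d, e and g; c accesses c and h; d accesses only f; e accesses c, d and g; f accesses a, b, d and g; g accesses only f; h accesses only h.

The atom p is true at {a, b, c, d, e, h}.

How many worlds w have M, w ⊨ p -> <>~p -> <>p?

a: p is T, <>~p -> <>p is T. ✓
b: p is T, <>~p -> <>p is T. ✓
c: p is T, <>~p -> <>p is T. ✓
d: p is T, <>~p -> <>p is F. ✗
e: p is T, <>~p -> <>p is T. ✓
f: p is F, <>~p -> <>p is T. ✓
g: p is F, <>~p -> <>p is F. ✓
h: p is T, <>~p -> <>p is T. ✓
Satisfying worlds: {a, b, c, e, f, g, h}.

7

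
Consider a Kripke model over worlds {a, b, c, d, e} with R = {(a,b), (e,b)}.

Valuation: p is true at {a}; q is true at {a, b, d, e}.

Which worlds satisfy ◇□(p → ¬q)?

a: successors {b}; □(p → ¬q) there: b:T. ✓
b: no successors, so ◇□(p → ¬q) fails. ✗
c: no successors, so ◇□(p → ¬q) fails. ✗
d: no successors, so ◇□(p → ¬q) fails. ✗
e: successors {b}; □(p → ¬q) there: b:T. ✓

{a, e}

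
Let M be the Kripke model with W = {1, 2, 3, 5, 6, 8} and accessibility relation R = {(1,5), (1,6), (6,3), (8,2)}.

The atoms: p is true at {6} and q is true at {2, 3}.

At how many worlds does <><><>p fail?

1: successors {5, 6}; <><>p there: 5:F, 6:F. ✗
2: no successors, so <><><>p fails. ✗
3: no successors, so <><><>p fails. ✗
5: no successors, so <><><>p fails. ✗
6: successors {3}; <><>p there: 3:F. ✗
8: successors {2}; <><>p there: 2:F. ✗
Satisfying worlds: ∅.
So <><><>p fails at the other 6 worlds.

6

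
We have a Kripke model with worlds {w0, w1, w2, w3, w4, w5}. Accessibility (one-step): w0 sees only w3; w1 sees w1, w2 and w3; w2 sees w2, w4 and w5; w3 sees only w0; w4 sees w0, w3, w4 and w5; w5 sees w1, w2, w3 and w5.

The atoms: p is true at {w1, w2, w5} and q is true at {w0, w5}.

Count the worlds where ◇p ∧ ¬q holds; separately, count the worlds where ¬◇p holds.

3 and 2

For ◇p ∧ ¬q:
w0: ◇p is F, ¬q is F. ✗
w1: ◇p is T, ¬q is T. ✓
w2: ◇p is T, ¬q is T. ✓
w3: ◇p is F, ¬q is T. ✗
w4: ◇p is T, ¬q is T. ✓
w5: ◇p is T, ¬q is F. ✗
— 3 worlds.
For ¬◇p:
w0: ◇p is F. ✓
w1: ◇p is T. ✗
w2: ◇p is T. ✗
w3: ◇p is F. ✓
w4: ◇p is T. ✗
w5: ◇p is T. ✗
— 2 worlds.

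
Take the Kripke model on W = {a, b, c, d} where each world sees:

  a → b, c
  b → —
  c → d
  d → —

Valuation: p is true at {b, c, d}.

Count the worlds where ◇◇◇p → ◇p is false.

0

a: ◇◇◇p is F, ◇p is T. ✓
b: ◇◇◇p is F, ◇p is F. ✓
c: ◇◇◇p is F, ◇p is T. ✓
d: ◇◇◇p is F, ◇p is F. ✓
Satisfying worlds: {a, b, c, d}.
So ◇◇◇p → ◇p fails at the other 0 worlds.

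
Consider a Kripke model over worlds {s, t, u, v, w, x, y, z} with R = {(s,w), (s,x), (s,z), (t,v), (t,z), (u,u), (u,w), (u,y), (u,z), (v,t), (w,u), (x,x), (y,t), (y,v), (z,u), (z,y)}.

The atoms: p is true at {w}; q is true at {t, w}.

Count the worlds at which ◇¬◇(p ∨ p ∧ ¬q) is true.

7

s: successors {w, x, z}; ¬◇(p ∨ p ∧ ¬q) there: w:T, x:T, z:T. ✓
t: successors {v, z}; ¬◇(p ∨ p ∧ ¬q) there: v:T, z:T. ✓
u: successors {u, w, y, z}; ¬◇(p ∨ p ∧ ¬q) there: u:F, w:T, y:T, z:T. ✓
v: successors {t}; ¬◇(p ∨ p ∧ ¬q) there: t:T. ✓
w: successors {u}; ¬◇(p ∨ p ∧ ¬q) there: u:F. ✗
x: successors {x}; ¬◇(p ∨ p ∧ ¬q) there: x:T. ✓
y: successors {t, v}; ¬◇(p ∨ p ∧ ¬q) there: t:T, v:T. ✓
z: successors {u, y}; ¬◇(p ∨ p ∧ ¬q) there: u:F, y:T. ✓
Satisfying worlds: {s, t, u, v, x, y, z}.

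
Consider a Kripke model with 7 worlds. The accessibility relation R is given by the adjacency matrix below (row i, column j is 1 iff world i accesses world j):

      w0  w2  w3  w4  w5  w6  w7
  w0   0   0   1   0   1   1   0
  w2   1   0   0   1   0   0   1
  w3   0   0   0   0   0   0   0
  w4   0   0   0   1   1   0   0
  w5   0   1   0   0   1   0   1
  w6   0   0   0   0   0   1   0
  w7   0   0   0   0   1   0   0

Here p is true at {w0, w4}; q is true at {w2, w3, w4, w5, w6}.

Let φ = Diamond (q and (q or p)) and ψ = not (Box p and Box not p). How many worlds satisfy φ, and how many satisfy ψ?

6 and 6

For Diamond (q and (q or p)):
w0: successors {w3, w5, w6}; q and (q or p) there: w3:T, w5:T, w6:T. ✓
w2: successors {w0, w4, w7}; q and (q or p) there: w0:F, w4:T, w7:F. ✓
w3: no successors, so Diamond (q and (q or p)) fails. ✗
w4: successors {w4, w5}; q and (q or p) there: w4:T, w5:T. ✓
w5: successors {w2, w5, w7}; q and (q or p) there: w2:T, w5:T, w7:F. ✓
w6: successors {w6}; q and (q or p) there: w6:T. ✓
w7: successors {w5}; q and (q or p) there: w5:T. ✓
— 6 worlds.
For not (Box p and Box not p):
w0: Box p and Box not p is F. ✓
w2: Box p and Box not p is F. ✓
w3: Box p and Box not p is T. ✗
w4: Box p and Box not p is F. ✓
w5: Box p and Box not p is F. ✓
w6: Box p and Box not p is F. ✓
w7: Box p and Box not p is F. ✓
— 6 worlds.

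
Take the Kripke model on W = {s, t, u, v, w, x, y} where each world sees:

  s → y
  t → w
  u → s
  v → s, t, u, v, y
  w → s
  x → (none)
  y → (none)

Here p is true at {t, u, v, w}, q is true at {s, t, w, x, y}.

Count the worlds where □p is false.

4

s: successors {y}; p there: y:F. ✗
t: successors {w}; p there: w:T. ✓
u: successors {s}; p there: s:F. ✗
v: successors {s, t, u, v, y}; p there: s:F, t:T, u:T, v:T, y:F. ✗
w: successors {s}; p there: s:F. ✗
x: no successors, so □p holds vacuously. ✓
y: no successors, so □p holds vacuously. ✓
Satisfying worlds: {t, x, y}.
So □p fails at the other 4 worlds.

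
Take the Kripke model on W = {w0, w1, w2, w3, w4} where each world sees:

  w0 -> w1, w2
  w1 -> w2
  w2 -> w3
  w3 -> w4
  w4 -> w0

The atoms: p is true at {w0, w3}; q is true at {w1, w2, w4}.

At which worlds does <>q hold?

{w0, w1, w3}

w0: successors {w1, w2}; q there: w1:T, w2:T. ✓
w1: successors {w2}; q there: w2:T. ✓
w2: successors {w3}; q there: w3:F. ✗
w3: successors {w4}; q there: w4:T. ✓
w4: successors {w0}; q there: w0:F. ✗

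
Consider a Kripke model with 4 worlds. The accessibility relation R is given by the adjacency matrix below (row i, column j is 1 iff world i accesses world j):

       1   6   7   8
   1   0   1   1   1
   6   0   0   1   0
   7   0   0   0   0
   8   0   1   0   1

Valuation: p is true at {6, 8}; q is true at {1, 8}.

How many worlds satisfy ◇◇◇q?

2

1: successors {6, 7, 8}; ◇◇q there: 6:F, 7:F, 8:T. ✓
6: successors {7}; ◇◇q there: 7:F. ✗
7: no successors, so ◇◇◇q fails. ✗
8: successors {6, 8}; ◇◇q there: 6:F, 8:T. ✓
Satisfying worlds: {1, 8}.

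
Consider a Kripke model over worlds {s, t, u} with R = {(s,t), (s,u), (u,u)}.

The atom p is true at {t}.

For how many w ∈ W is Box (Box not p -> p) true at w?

1

s: successors {t, u}; Box not p -> p there: t:T, u:F. ✗
t: no successors, so Box (Box not p -> p) holds vacuously. ✓
u: successors {u}; Box not p -> p there: u:F. ✗
Satisfying worlds: {t}.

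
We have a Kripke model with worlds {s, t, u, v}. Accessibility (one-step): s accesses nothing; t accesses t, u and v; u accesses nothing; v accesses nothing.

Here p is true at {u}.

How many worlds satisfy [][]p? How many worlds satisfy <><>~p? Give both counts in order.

For [][]p:
s: no successors, so [][]p holds vacuously. ✓
t: successors {t, u, v}; []p there: t:F, u:T, v:T. ✗
u: no successors, so [][]p holds vacuously. ✓
v: no successors, so [][]p holds vacuously. ✓
— 3 worlds.
For <><>~p:
s: no successors, so <><>~p fails. ✗
t: successors {t, u, v}; <>~p there: t:T, u:F, v:F. ✓
u: no successors, so <><>~p fails. ✗
v: no successors, so <><>~p fails. ✗
— 1 world.

3 and 1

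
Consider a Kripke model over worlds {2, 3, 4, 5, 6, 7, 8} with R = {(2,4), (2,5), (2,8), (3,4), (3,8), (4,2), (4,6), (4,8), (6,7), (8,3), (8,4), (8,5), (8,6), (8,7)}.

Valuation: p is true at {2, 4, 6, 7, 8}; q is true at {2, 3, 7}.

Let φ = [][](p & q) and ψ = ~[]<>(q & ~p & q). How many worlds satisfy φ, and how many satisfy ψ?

3 and 5

For [][](p & q):
2: successors {4, 5, 8}; [](p & q) there: 4:F, 5:T, 8:F. ✗
3: successors {4, 8}; [](p & q) there: 4:F, 8:F. ✗
4: successors {2, 6, 8}; [](p & q) there: 2:F, 6:T, 8:F. ✗
5: no successors, so [][](p & q) holds vacuously. ✓
6: successors {7}; [](p & q) there: 7:T. ✓
7: no successors, so [][](p & q) holds vacuously. ✓
8: successors {3, 4, 5, 6, 7}; [](p & q) there: 3:F, 4:F, 5:T, 6:T, 7:T. ✗
— 3 worlds.
For ~[]<>(q & ~p & q):
2: []<>(q & ~p & q) is F. ✓
3: []<>(q & ~p & q) is F. ✓
4: []<>(q & ~p & q) is F. ✓
5: []<>(q & ~p & q) is T. ✗
6: []<>(q & ~p & q) is F. ✓
7: []<>(q & ~p & q) is T. ✗
8: []<>(q & ~p & q) is F. ✓
— 5 worlds.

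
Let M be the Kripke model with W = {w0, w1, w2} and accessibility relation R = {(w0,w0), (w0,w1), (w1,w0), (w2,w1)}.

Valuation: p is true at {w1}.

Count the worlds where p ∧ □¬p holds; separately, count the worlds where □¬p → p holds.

1 and 3

For p ∧ □¬p:
w0: p is F, □¬p is F. ✗
w1: p is T, □¬p is T. ✓
w2: p is F, □¬p is F. ✗
— 1 world.
For □¬p → p:
w0: □¬p is F, p is F. ✓
w1: □¬p is T, p is T. ✓
w2: □¬p is F, p is F. ✓
— 3 worlds.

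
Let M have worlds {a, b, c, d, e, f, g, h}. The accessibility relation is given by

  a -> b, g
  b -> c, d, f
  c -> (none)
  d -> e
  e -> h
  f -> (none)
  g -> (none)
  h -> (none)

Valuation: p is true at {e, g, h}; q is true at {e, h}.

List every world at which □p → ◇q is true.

{a, b, d, e}

a: □p is F, ◇q is F. ✓
b: □p is F, ◇q is F. ✓
c: □p is T, ◇q is F. ✗
d: □p is T, ◇q is T. ✓
e: □p is T, ◇q is T. ✓
f: □p is T, ◇q is F. ✗
g: □p is T, ◇q is F. ✗
h: □p is T, ◇q is F. ✗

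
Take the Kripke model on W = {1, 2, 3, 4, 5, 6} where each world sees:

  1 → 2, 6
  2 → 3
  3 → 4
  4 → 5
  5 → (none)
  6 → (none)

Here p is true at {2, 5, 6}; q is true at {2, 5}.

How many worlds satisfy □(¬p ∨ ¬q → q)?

1: successors {2, 6}; ¬p ∨ ¬q → q there: 2:T, 6:F. ✗
2: successors {3}; ¬p ∨ ¬q → q there: 3:F. ✗
3: successors {4}; ¬p ∨ ¬q → q there: 4:F. ✗
4: successors {5}; ¬p ∨ ¬q → q there: 5:T. ✓
5: no successors, so □(¬p ∨ ¬q → q) holds vacuously. ✓
6: no successors, so □(¬p ∨ ¬q → q) holds vacuously. ✓
Satisfying worlds: {4, 5, 6}.

3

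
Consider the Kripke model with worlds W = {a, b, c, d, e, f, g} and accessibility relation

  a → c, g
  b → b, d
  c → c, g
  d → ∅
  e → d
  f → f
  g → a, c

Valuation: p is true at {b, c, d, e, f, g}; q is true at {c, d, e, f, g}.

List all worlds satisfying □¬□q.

a: successors {c, g}; ¬□q there: c:F, g:T. ✗
b: successors {b, d}; ¬□q there: b:T, d:F. ✗
c: successors {c, g}; ¬□q there: c:F, g:T. ✗
d: no successors, so □¬□q holds vacuously. ✓
e: successors {d}; ¬□q there: d:F. ✗
f: successors {f}; ¬□q there: f:F. ✗
g: successors {a, c}; ¬□q there: a:F, c:F. ✗

{d}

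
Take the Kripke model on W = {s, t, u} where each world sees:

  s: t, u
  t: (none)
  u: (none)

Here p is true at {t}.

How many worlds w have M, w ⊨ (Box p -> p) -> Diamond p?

s: Box p -> p is T, Diamond p is T. ✓
t: Box p -> p is T, Diamond p is F. ✗
u: Box p -> p is F, Diamond p is F. ✓
Satisfying worlds: {s, u}.

2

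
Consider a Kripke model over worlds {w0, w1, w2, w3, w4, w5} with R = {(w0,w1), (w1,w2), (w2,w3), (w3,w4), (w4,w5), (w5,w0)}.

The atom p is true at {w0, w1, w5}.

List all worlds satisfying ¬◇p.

{w1, w2, w3}

w0: ◇p is T. ✗
w1: ◇p is F. ✓
w2: ◇p is F. ✓
w3: ◇p is F. ✓
w4: ◇p is T. ✗
w5: ◇p is T. ✗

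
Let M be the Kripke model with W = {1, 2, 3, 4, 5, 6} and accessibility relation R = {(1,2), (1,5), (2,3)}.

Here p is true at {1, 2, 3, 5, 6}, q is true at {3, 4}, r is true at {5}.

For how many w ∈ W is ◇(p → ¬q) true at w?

1

1: successors {2, 5}; p → ¬q there: 2:T, 5:T. ✓
2: successors {3}; p → ¬q there: 3:F. ✗
3: no successors, so ◇(p → ¬q) fails. ✗
4: no successors, so ◇(p → ¬q) fails. ✗
5: no successors, so ◇(p → ¬q) fails. ✗
6: no successors, so ◇(p → ¬q) fails. ✗
Satisfying worlds: {1}.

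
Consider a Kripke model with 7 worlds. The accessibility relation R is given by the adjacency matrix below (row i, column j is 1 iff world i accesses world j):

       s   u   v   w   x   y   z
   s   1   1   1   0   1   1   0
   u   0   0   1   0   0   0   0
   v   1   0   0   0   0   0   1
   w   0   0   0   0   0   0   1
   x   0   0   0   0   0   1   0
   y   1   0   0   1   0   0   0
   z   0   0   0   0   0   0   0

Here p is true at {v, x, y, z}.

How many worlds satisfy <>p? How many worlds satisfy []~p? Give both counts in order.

For <>p:
s: successors {s, u, v, x, y}; p there: s:F, u:F, v:T, x:T, y:T. ✓
u: successors {v}; p there: v:T. ✓
v: successors {s, z}; p there: s:F, z:T. ✓
w: successors {z}; p there: z:T. ✓
x: successors {y}; p there: y:T. ✓
y: successors {s, w}; p there: s:F, w:F. ✗
z: no successors, so <>p fails. ✗
— 5 worlds.
For []~p:
s: successors {s, u, v, x, y}; ~p there: s:T, u:T, v:F, x:F, y:F. ✗
u: successors {v}; ~p there: v:F. ✗
v: successors {s, z}; ~p there: s:T, z:F. ✗
w: successors {z}; ~p there: z:F. ✗
x: successors {y}; ~p there: y:F. ✗
y: successors {s, w}; ~p there: s:T, w:T. ✓
z: no successors, so []~p holds vacuously. ✓
— 2 worlds.

5 and 2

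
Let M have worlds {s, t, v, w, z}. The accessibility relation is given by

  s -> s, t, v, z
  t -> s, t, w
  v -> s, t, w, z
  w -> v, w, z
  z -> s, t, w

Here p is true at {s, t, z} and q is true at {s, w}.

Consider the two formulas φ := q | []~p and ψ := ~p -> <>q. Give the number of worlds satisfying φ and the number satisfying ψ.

For q | []~p:
s: q is T, []~p is F. ✓
t: q is F, []~p is F. ✗
v: q is F, []~p is F. ✗
w: q is T, []~p is F. ✓
z: q is F, []~p is F. ✗
— 2 worlds.
For ~p -> <>q:
s: ~p is F, <>q is T. ✓
t: ~p is F, <>q is T. ✓
v: ~p is T, <>q is T. ✓
w: ~p is T, <>q is T. ✓
z: ~p is F, <>q is T. ✓
— 5 worlds.

2 and 5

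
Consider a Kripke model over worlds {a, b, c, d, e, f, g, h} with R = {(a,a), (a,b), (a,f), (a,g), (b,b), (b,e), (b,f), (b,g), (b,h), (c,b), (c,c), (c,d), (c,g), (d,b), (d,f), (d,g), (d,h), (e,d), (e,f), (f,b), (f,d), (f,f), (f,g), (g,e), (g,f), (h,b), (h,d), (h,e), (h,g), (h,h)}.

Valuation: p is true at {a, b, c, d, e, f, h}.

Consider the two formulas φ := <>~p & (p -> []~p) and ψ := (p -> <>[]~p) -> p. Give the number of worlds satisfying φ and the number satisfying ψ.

For <>~p & (p -> []~p):
a: <>~p is T, p -> []~p is F. ✗
b: <>~p is T, p -> []~p is F. ✗
c: <>~p is T, p -> []~p is F. ✗
d: <>~p is T, p -> []~p is F. ✗
e: <>~p is F, p -> []~p is F. ✗
f: <>~p is T, p -> []~p is F. ✗
g: <>~p is F, p -> []~p is T. ✗
h: <>~p is T, p -> []~p is F. ✗
— 0 worlds.
For (p -> <>[]~p) -> p:
a: p -> <>[]~p is F, p is T. ✓
b: p -> <>[]~p is F, p is T. ✓
c: p -> <>[]~p is F, p is T. ✓
d: p -> <>[]~p is F, p is T. ✓
e: p -> <>[]~p is F, p is T. ✓
f: p -> <>[]~p is F, p is T. ✓
g: p -> <>[]~p is T, p is F. ✗
h: p -> <>[]~p is F, p is T. ✓
— 7 worlds.

0 and 7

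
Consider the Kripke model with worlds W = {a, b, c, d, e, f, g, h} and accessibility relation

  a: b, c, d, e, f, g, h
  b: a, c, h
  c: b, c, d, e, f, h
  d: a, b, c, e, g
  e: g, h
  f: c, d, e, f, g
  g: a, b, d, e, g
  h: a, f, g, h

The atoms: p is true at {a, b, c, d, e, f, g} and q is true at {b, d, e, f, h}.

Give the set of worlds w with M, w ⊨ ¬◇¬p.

{d, f, g}

a: ◇¬p is T. ✗
b: ◇¬p is T. ✗
c: ◇¬p is T. ✗
d: ◇¬p is F. ✓
e: ◇¬p is T. ✗
f: ◇¬p is F. ✓
g: ◇¬p is F. ✓
h: ◇¬p is T. ✗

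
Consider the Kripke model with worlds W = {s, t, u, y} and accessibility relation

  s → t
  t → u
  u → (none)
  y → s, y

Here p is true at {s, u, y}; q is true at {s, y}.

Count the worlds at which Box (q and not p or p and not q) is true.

s: successors {t}; q and not p or p and not q there: t:F. ✗
t: successors {u}; q and not p or p and not q there: u:T. ✓
u: no successors, so Box (q and not p or p and not q) holds vacuously. ✓
y: successors {s, y}; q and not p or p and not q there: s:F, y:F. ✗
Satisfying worlds: {t, u}.

2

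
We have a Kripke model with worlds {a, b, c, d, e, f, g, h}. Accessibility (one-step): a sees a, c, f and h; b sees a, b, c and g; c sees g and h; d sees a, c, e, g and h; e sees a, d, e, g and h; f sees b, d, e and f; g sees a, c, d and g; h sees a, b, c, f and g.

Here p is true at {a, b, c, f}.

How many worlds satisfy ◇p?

7

a: successors {a, c, f, h}; p there: a:T, c:T, f:T, h:F. ✓
b: successors {a, b, c, g}; p there: a:T, b:T, c:T, g:F. ✓
c: successors {g, h}; p there: g:F, h:F. ✗
d: successors {a, c, e, g, h}; p there: a:T, c:T, e:F, g:F, h:F. ✓
e: successors {a, d, e, g, h}; p there: a:T, d:F, e:F, g:F, h:F. ✓
f: successors {b, d, e, f}; p there: b:T, d:F, e:F, f:T. ✓
g: successors {a, c, d, g}; p there: a:T, c:T, d:F, g:F. ✓
h: successors {a, b, c, f, g}; p there: a:T, b:T, c:T, f:T, g:F. ✓
Satisfying worlds: {a, b, d, e, f, g, h}.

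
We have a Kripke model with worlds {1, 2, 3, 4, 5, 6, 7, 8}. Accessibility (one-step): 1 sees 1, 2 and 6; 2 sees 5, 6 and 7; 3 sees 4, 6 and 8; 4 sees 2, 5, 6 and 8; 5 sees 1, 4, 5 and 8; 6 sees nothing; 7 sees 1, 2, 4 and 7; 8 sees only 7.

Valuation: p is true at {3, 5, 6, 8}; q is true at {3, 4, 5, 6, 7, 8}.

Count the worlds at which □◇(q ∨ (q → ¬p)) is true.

1: successors {1, 2, 6}; ◇(q ∨ (q → ¬p)) there: 1:T, 2:T, 6:F. ✗
2: successors {5, 6, 7}; ◇(q ∨ (q → ¬p)) there: 5:T, 6:F, 7:T. ✗
3: successors {4, 6, 8}; ◇(q ∨ (q → ¬p)) there: 4:T, 6:F, 8:T. ✗
4: successors {2, 5, 6, 8}; ◇(q ∨ (q → ¬p)) there: 2:T, 5:T, 6:F, 8:T. ✗
5: successors {1, 4, 5, 8}; ◇(q ∨ (q → ¬p)) there: 1:T, 4:T, 5:T, 8:T. ✓
6: no successors, so □◇(q ∨ (q → ¬p)) holds vacuously. ✓
7: successors {1, 2, 4, 7}; ◇(q ∨ (q → ¬p)) there: 1:T, 2:T, 4:T, 7:T. ✓
8: successors {7}; ◇(q ∨ (q → ¬p)) there: 7:T. ✓
Satisfying worlds: {5, 6, 7, 8}.

4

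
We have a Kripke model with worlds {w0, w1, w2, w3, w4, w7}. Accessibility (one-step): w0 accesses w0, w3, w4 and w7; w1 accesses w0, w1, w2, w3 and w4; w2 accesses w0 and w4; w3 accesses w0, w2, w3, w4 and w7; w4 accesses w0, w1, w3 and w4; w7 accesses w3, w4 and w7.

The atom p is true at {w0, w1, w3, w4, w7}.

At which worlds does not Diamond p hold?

w0: Diamond p is T. ✗
w1: Diamond p is T. ✗
w2: Diamond p is T. ✗
w3: Diamond p is T. ✗
w4: Diamond p is T. ✗
w7: Diamond p is T. ✗

∅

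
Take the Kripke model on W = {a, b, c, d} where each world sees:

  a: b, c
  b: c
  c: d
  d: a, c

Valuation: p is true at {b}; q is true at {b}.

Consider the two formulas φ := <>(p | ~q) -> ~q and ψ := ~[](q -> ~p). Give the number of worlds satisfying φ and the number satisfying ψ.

3 and 1

For <>(p | ~q) -> ~q:
a: <>(p | ~q) is T, ~q is T. ✓
b: <>(p | ~q) is T, ~q is F. ✗
c: <>(p | ~q) is T, ~q is T. ✓
d: <>(p | ~q) is T, ~q is T. ✓
— 3 worlds.
For ~[](q -> ~p):
a: [](q -> ~p) is F. ✓
b: [](q -> ~p) is T. ✗
c: [](q -> ~p) is T. ✗
d: [](q -> ~p) is T. ✗
— 1 world.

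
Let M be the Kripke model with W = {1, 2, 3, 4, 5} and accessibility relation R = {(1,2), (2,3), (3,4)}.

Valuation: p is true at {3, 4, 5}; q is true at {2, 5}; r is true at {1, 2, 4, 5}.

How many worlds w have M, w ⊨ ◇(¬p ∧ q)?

1

1: successors {2}; ¬p ∧ q there: 2:T. ✓
2: successors {3}; ¬p ∧ q there: 3:F. ✗
3: successors {4}; ¬p ∧ q there: 4:F. ✗
4: no successors, so ◇(¬p ∧ q) fails. ✗
5: no successors, so ◇(¬p ∧ q) fails. ✗
Satisfying worlds: {1}.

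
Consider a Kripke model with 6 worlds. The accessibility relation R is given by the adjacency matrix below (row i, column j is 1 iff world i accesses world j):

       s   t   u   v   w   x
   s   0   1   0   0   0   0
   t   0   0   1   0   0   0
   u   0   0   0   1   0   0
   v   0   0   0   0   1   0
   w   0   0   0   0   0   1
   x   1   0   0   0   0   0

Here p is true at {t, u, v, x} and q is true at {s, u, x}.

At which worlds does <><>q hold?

s: successors {t}; <>q there: t:T. ✓
t: successors {u}; <>q there: u:F. ✗
u: successors {v}; <>q there: v:F. ✗
v: successors {w}; <>q there: w:T. ✓
w: successors {x}; <>q there: x:T. ✓
x: successors {s}; <>q there: s:F. ✗

{s, v, w}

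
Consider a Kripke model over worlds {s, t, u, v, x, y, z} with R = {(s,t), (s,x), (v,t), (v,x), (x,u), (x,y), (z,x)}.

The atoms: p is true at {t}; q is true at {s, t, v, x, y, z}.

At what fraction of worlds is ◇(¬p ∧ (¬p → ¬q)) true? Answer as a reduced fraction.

s: successors {t, x}; ¬p ∧ (¬p → ¬q) there: t:F, x:F. ✗
t: no successors, so ◇(¬p ∧ (¬p → ¬q)) fails. ✗
u: no successors, so ◇(¬p ∧ (¬p → ¬q)) fails. ✗
v: successors {t, x}; ¬p ∧ (¬p → ¬q) there: t:F, x:F. ✗
x: successors {u, y}; ¬p ∧ (¬p → ¬q) there: u:T, y:F. ✓
y: no successors, so ◇(¬p ∧ (¬p → ¬q)) fails. ✗
z: successors {x}; ¬p ∧ (¬p → ¬q) there: x:F. ✗
That's 1 of 7 worlds, so 1/7.

1/7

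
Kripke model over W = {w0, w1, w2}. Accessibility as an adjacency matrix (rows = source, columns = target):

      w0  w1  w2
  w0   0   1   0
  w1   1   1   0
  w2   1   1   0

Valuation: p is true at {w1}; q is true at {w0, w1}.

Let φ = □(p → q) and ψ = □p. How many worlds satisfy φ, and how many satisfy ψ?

For □(p → q):
w0: successors {w1}; p → q there: w1:T. ✓
w1: successors {w0, w1}; p → q there: w0:T, w1:T. ✓
w2: successors {w0, w1}; p → q there: w0:T, w1:T. ✓
— 3 worlds.
For □p:
w0: successors {w1}; p there: w1:T. ✓
w1: successors {w0, w1}; p there: w0:F, w1:T. ✗
w2: successors {w0, w1}; p there: w0:F, w1:T. ✗
— 1 world.

3 and 1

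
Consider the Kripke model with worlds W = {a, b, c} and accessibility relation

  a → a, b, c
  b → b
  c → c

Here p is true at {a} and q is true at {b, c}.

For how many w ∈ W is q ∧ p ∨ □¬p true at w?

a: q ∧ p is F, □¬p is F. ✗
b: q ∧ p is F, □¬p is T. ✓
c: q ∧ p is F, □¬p is T. ✓
Satisfying worlds: {b, c}.

2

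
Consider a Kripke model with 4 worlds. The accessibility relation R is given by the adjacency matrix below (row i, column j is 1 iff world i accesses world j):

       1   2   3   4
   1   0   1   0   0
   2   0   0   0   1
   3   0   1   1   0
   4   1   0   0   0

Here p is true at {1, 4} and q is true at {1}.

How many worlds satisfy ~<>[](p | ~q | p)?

1: <>[](p | ~q | p) is T. ✗
2: <>[](p | ~q | p) is T. ✗
3: <>[](p | ~q | p) is T. ✗
4: <>[](p | ~q | p) is T. ✗
Satisfying worlds: ∅.

0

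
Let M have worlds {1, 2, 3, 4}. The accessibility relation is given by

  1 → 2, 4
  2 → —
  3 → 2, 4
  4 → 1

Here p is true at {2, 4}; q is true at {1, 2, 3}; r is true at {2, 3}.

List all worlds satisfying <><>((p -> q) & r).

1: successors {2, 4}; <>((p -> q) & r) there: 2:F, 4:F. ✗
2: no successors, so <><>((p -> q) & r) fails. ✗
3: successors {2, 4}; <>((p -> q) & r) there: 2:F, 4:F. ✗
4: successors {1}; <>((p -> q) & r) there: 1:T. ✓

{4}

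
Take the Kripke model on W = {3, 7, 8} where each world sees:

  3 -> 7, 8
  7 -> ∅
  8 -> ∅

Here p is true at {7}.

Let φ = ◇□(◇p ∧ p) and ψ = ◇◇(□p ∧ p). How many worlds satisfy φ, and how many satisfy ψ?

For ◇□(◇p ∧ p):
3: successors {7, 8}; □(◇p ∧ p) there: 7:T, 8:T. ✓
7: no successors, so ◇□(◇p ∧ p) fails. ✗
8: no successors, so ◇□(◇p ∧ p) fails. ✗
— 1 world.
For ◇◇(□p ∧ p):
3: successors {7, 8}; ◇(□p ∧ p) there: 7:F, 8:F. ✗
7: no successors, so ◇◇(□p ∧ p) fails. ✗
8: no successors, so ◇◇(□p ∧ p) fails. ✗
— 0 worlds.

1 and 0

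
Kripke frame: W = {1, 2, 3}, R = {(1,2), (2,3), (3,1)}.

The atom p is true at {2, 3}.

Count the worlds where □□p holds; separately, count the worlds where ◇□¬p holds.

2 and 1

For □□p:
1: successors {2}; □p there: 2:T. ✓
2: successors {3}; □p there: 3:F. ✗
3: successors {1}; □p there: 1:T. ✓
— 2 worlds.
For ◇□¬p:
1: successors {2}; □¬p there: 2:F. ✗
2: successors {3}; □¬p there: 3:T. ✓
3: successors {1}; □¬p there: 1:F. ✗
— 1 world.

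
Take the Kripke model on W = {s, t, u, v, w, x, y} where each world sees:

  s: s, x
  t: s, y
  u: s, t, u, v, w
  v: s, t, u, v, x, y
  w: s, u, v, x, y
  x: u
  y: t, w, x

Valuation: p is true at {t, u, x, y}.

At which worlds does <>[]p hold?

{s, v, w, y}

s: successors {s, x}; []p there: s:F, x:T. ✓
t: successors {s, y}; []p there: s:F, y:F. ✗
u: successors {s, t, u, v, w}; []p there: s:F, t:F, u:F, v:F, w:F. ✗
v: successors {s, t, u, v, x, y}; []p there: s:F, t:F, u:F, v:F, x:T, y:F. ✓
w: successors {s, u, v, x, y}; []p there: s:F, u:F, v:F, x:T, y:F. ✓
x: successors {u}; []p there: u:F. ✗
y: successors {t, w, x}; []p there: t:F, w:F, x:T. ✓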